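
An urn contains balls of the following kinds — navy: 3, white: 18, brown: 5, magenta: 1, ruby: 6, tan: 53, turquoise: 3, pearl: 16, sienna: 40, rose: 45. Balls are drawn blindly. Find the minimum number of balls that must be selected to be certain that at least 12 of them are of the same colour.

By the pigeonhole principle, the 10 colours are the holes; the balls drawn are the pigeons.
To avoid 12 of any one colour, the worst case takes at most 11 of each colour, or every ball of a colour that has fewer than 11.
That gives 3 + 11 + 5 + 1 + 6 + 11 + 3 + 11 + 11 + 11 = 73 balls with no colour reaching 12.
The next ball forces some colour to 12, so 73 + 1 = 74.

74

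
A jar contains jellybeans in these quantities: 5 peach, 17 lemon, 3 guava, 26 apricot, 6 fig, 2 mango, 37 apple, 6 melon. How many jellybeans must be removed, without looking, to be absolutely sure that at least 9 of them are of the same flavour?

An adversary could hand out at most 8 jellybeans per flavour (5 flavours run out sooner): 5 + 8 + 3 + 8 + 6 + 2 + 8 + 6 = 46 jellybeans and still no flavour has 9.
One more jellybean lands in a flavour already at 8, so 47 draws are enough and 46 are not.

47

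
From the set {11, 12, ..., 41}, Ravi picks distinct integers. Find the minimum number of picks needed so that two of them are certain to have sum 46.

Group the elements by complementary pair {x, 46−x}: {11,35}, {12,34}, {13,33}, …, giving 12 two-element pairs, the single value 23 (it cannot pair with itself since the integers are distinct), and 6 integers whose partner 46−x falls outside [11,41].
Treating each of those 19 groups as a pigeonhole, one can pick one integer per group — 19 integers — with no two summing to 46.
The 20th integer lands in an occupied pair, forcing a sum of 46.

20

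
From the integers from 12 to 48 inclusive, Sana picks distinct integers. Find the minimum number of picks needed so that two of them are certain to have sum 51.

24

Two chosen integers sum to 51 exactly when both halves of some pair {x, 51−x} with 12 ≤ x ≤ 51−x ≤ 39 are chosen — 14 such pairs.
The remaining 9 elements (those with no distinct partner in range) can never complete a 51-sum, so the worst case takes all of them and one from each pair: 9 + 14 = 23.
The 24th integer has to be the second member of some pair, so 23 + 1 = 24.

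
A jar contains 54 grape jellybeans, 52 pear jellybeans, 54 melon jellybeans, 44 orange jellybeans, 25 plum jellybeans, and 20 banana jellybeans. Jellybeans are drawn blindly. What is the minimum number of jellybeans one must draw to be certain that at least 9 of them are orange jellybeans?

214

In the worst case for collecting orange jellybeans, every non-orange jellybean comes out first.
There are 54 + 52 + 54 + 25 + 20 = 205 non-orange jellybeans altogether.
After those, each further jellybean must be orange, so 205 + 9 = 214 draws guarantee 9 orange jellybeans.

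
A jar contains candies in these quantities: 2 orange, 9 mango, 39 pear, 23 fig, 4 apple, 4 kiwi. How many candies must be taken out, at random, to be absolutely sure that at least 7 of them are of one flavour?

The 6 flavours are the holes; the candies drawn are the pigeons.
To avoid 7 of any one flavour, the worst case takes at most 6 of each flavour, or every candy of a flavour that has fewer than 6.
That gives 2 + 6 + 6 + 6 + 4 + 4 = 28 candies with no flavour reaching 7.
The next candy forces some flavour to 7, so 28 + 1 = 29.

29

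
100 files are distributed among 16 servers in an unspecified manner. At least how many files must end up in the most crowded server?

7

The 16 servers are the holes and the 100 files are the pigeons.
If every server held at most 6 files, the total would be at most 16 × 6 = 96, which is less than 100.
So some server holds at least ⌈100/16⌉ = 7 files.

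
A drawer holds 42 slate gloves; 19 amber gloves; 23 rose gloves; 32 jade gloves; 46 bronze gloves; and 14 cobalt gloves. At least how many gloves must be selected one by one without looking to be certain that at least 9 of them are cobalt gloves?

In the worst case for collecting cobalt gloves, every non-cobalt glove comes out first.
There are 42 + 19 + 23 + 32 + 46 = 162 non-cobalt gloves altogether.
After those, each further glove must be cobalt, so 162 + 9 = 171 draws guarantee 9 cobalt gloves.

171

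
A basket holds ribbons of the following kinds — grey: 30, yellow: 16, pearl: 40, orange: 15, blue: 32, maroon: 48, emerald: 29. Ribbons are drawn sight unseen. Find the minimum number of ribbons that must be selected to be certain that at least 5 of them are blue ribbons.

In the worst case for collecting blue ribbons, every non-blue ribbon comes out first.
There are 30 + 16 + 40 + 15 + 48 + 29 = 178 non-blue ribbons altogether.
After those, each further ribbon must be blue, so 178 + 5 = 183 draws guarantee 5 blue ribbons.

183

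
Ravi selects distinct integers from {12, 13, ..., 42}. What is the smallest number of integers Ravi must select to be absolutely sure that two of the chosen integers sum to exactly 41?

Group the elements by complementary pair {x, 41−x}: {12,29}, {13,28}, {14,27}, …, giving 9 two-element pairs and 13 integers whose partner 41−x falls outside [12,42].
By the pigeonhole principle, treating each of those 22 groups as a pigeonhole, one can pick one integer per group — 22 integers — with no two summing to 41.
The 23rd integer lands in an occupied pair, forcing a sum of 41.

23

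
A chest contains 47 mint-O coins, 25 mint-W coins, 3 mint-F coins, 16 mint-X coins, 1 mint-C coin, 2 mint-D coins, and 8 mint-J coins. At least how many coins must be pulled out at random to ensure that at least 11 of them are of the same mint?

45

Put each drawn coin into a box by mint. The largest draw with every box below 11 takes min(count, 10) from each mint; mints with fewer than 10 contribute all they have.
Σ min(cᵢ, 10) = 10 + 10 + 3 + 10 + 1 + 2 + 8 = 44.
Draw number 44 + 1 = 45 must push one box to 11.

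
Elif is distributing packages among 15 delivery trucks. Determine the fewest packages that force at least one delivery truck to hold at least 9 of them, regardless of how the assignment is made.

With 120 packages one could put exactly 8 in each of the 15 delivery trucks, and no delivery truck would reach 9.
By the pigeonhole principle, one more package must land in a delivery truck that already has 8, giving it 9.
So 15 × 8 + 1 = 121 packages are required.

121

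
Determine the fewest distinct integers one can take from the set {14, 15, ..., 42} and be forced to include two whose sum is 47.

20

A set avoiding the sum 47 can contain at most one of each pair {x, 47−x}, plus the 9 elements whose complement lies outside the range.
The integers 24, …, 42 (19 of them) are such a set: any two sum to at least 24+25 = 49 > 47.
Any 20th integer completes one of the 10 pairs, so 20 choices force a sum of 47.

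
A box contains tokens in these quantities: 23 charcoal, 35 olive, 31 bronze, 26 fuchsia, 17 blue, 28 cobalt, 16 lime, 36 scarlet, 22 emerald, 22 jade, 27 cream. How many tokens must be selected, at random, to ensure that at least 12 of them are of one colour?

122

By the pigeonhole principle, the 11 colours are the holes; the tokens drawn are the pigeons.
To avoid 12 of any one colour, the worst case takes at most 11 of each colour.
That gives 11 + 11 + 11 + 11 + 11 + 11 + 11 + 11 + 11 + 11 + 11 = 121 tokens with no colour reaching 12.
The next token forces some colour to 12, so 121 + 1 = 122.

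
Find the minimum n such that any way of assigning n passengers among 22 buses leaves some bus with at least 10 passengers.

199

With 198 passengers one could put exactly 9 in each of the 22 buses, and no bus would reach 10.
One more passenger must land in a bus that already has 9, giving it 10.
So 22 × 9 + 1 = 199 passengers are required.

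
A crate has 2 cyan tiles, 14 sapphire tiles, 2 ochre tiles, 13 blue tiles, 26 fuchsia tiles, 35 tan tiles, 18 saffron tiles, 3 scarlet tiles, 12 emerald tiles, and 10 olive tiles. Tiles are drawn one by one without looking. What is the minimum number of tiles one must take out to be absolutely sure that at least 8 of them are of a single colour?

57

By pigeonhole, the 10 colours are the holes; the tiles drawn are the pigeons.
To avoid 8 of any one colour, the worst case takes at most 7 of each colour, or every tile of a colour that has fewer than 7.
That gives 2 + 7 + 2 + 7 + 7 + 7 + 7 + 3 + 7 + 7 = 56 tiles with no colour reaching 8.
The next tile forces some colour to 8, so 56 + 1 = 57.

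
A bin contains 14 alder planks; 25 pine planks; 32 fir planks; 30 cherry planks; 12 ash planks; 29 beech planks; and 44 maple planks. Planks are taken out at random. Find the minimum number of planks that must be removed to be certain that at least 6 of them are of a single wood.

The 7 woods are the holes; the planks drawn are the pigeons.
To avoid 6 of any one wood, the worst case takes at most 5 of each wood.
That gives 5 + 5 + 5 + 5 + 5 + 5 + 5 = 35 planks with no wood reaching 6.
The next plank forces some wood to 6, so 35 + 1 = 36.

36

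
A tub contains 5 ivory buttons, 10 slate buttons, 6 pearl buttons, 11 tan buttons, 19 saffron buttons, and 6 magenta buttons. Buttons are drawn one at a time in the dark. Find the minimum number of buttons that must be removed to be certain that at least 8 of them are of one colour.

39

By pigeonhole, put each drawn button into a box by colour. The largest draw with every box below 8 takes min(count, 7) from each colour; colours with fewer than 7 contribute all they have.
Σ min(cᵢ, 7) = 5 + 7 + 6 + 7 + 7 + 6 = 38.
Draw number 38 + 1 = 39 must push one box to 8.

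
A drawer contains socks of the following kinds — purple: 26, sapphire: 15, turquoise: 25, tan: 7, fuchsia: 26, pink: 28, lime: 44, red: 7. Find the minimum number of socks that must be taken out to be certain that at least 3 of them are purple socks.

In the worst case for collecting purple socks, every non-purple sock comes out first.
There are 15 + 25 + 7 + 26 + 28 + 44 + 7 = 152 non-purple socks altogether.
After those, each further sock must be purple, so 152 + 3 = 155 draws guarantee 3 purple socks.

155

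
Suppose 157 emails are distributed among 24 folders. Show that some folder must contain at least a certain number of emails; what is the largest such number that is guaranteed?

7

The 24 folders are the holes and the 157 emails are the pigeons.
If every folder held at most 6 emails, the total would be at most 24 × 6 = 144, which is less than 157.
So some folder holds at least ⌈157/24⌉ = 7 emails.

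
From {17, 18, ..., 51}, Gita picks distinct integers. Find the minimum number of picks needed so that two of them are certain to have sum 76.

23

Two chosen integers sum to 76 exactly when both halves of some pair {x, 76−x} with 25 ≤ x ≤ 76−x ≤ 51 are chosen — 13 such pairs.
The remaining 9 elements (those with no distinct partner in range) can never complete a 76-sum, so the worst case takes all of them and one from each pair: 9 + 13 = 22.
The 23rd integer has to be the second member of some pair, so 22 + 1 = 23.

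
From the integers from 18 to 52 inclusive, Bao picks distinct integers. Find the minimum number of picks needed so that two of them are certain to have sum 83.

A set avoiding the sum 83 can contain at most one of each pair {x, 83−x}, plus the 13 elements whose complement lies outside the range.
The integers 18, …, 41 (24 of them) are such a set: any two sum to at least 18+19 = 37 and at most 40+41 = 81 < 83.
Any 25th integer completes one of the 11 pairs, so 25 choices force a sum of 83.

25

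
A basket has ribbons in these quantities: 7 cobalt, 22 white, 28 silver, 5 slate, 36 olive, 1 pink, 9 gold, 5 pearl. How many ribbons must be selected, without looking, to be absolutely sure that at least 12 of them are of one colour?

61

The 8 colours are the holes; the ribbons drawn are the pigeons.
To avoid 12 of any one colour, the worst case takes at most 11 of each colour, or every ribbon of a colour that has fewer than 11.
That gives 7 + 11 + 11 + 5 + 11 + 1 + 9 + 5 = 60 ribbons with no colour reaching 12.
The next ribbon forces some colour to 12, so 60 + 1 = 61.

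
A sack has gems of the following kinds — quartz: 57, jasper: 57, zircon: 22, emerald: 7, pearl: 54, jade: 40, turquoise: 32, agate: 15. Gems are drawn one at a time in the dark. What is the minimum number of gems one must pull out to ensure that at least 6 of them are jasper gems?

233

In the worst case for collecting jasper gems, every non-jasper gem comes out first.
There are 57 + 22 + 7 + 54 + 40 + 32 + 15 = 227 non-jasper gems altogether.
After those, each further gem must be jasper, so 227 + 6 = 233 draws guarantee 6 jasper gems.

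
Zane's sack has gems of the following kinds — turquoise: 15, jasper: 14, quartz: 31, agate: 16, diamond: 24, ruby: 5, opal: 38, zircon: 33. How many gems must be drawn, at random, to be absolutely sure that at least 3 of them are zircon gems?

146

In the worst case for collecting zircon gems, every non-zircon gem comes out first.
There are 15 + 14 + 31 + 16 + 24 + 5 + 38 = 143 non-zircon gems altogether.
After those, each further gem must be zircon, so 143 + 3 = 146 draws guarantee 3 zircon gems.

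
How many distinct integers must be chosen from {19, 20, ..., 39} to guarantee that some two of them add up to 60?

Group the elements by complementary pair {x, 60−x}: {21,39}, {22,38}, {23,37}, …, giving 9 two-element pairs, the single value 30 (it cannot pair with itself since the integers are distinct), and 2 integers whose partner 60−x falls outside [19,39].
By the pigeonhole principle, treating each of those 12 groups as a pigeonhole, one can pick one integer per group — 12 integers — with no two summing to 60.
The 13th integer lands in an occupied pair, forcing a sum of 60.

13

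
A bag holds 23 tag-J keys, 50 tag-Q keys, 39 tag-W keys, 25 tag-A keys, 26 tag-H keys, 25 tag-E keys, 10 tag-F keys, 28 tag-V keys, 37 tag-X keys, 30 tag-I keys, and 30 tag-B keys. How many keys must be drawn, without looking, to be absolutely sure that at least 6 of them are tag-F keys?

In the worst case for collecting tag-F keys, every non-tag-F key comes out first.
There are 23 + 50 + 39 + 25 + 26 + 25 + 28 + 37 + 30 + 30 = 313 non-tag-F keys altogether.
After those, each further key must be tag-F, so 313 + 6 = 319 draws guarantee 6 tag-F keys.

319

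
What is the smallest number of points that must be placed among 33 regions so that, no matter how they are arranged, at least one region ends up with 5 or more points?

With 132 points one could put exactly 4 in each of the 33 regions, and no region would reach 5.
By the pigeonhole principle, one more point must land in a region that already has 4, giving it 5.
So 33 × 4 + 1 = 133 points are required.

133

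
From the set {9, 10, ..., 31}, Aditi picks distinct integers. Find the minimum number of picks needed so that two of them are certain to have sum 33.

16

A set avoiding the sum 33 can contain at most one of each pair {x, 33−x}, plus the 7 elements whose complement lies outside the range.
The integers 17, …, 31 (15 of them) are such a set: any two sum to at least 17+18 = 35 > 33.
Any 16th integer completes one of the 8 pairs, so 16 choices force a sum of 33.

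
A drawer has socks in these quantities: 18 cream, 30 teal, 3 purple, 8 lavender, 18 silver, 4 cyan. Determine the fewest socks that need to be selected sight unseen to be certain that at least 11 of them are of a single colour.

46

Put each drawn sock into a box by colour. The largest draw with every box below 11 takes min(count, 10) from each colour; colours with fewer than 10 contribute all they have.
Σ min(cᵢ, 10) = 10 + 10 + 3 + 8 + 10 + 4 = 45.
Draw number 45 + 1 = 46 must push one box to 11.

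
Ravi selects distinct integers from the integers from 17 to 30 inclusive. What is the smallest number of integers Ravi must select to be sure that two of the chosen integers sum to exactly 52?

11

A set avoiding the sum 52 can contain at most one of each pair {x, 52−x}, plus the 6 elements whose complement lies outside the range or equal to its own complement.
The integers 17, …, 26 (10 of them) are such a set: any two sum to at least 17+18 = 35 and at most 25+26 = 51 < 52.
By the pigeonhole principle, any 11th integer completes one of the 4 pairs, so 11 choices force a sum of 52.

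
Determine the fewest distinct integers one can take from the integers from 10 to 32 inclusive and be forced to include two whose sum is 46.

Group the elements by complementary pair {x, 46−x}: {14,32}, {15,31}, {16,30}, …, giving 9 two-element pairs; the single value 23 (it cannot pair with itself since the integers are distinct); and 4 integers whose partner 46−x falls outside [10,32].
By the pigeonhole principle, treating each of those 14 groups as a pigeonhole, one can pick one integer per group — 14 integers — with no two summing to 46.
The 15th integer lands in an occupied pair, forcing a sum of 46.

15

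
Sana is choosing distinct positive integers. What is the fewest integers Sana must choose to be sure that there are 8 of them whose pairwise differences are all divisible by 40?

Integers whose pairwise differences are multiples of 40 are exactly those sharing a remainder mod 40. By the pigeonhole principle, the 40 residue classes mod 40 are the pigeonholes.
With 280 integers one could put 7 in each residue class and have no class reach 8.
The 281st integer pushes some class to 8, so 40·7 + 1 = 281.

281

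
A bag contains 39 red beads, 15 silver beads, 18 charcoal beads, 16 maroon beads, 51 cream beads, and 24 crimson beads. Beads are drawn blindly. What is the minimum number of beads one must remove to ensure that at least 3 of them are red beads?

In the worst case for collecting red beads, every non-red bead comes out first.
There are 15 + 18 + 16 + 51 + 24 = 124 non-red beads altogether.
After those, each further bead must be red, so 124 + 3 = 127 draws guarantee 3 red beads.

127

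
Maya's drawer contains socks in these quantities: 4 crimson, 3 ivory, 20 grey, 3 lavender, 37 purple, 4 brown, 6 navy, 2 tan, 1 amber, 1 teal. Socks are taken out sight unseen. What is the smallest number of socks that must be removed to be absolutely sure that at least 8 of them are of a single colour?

An adversary could hand out at most 7 socks per colour (8 colours run out sooner): 4 + 3 + 7 + 3 + 7 + 4 + 6 + 2 + 1 + 1 = 38 socks and still no colour has 8.
By the pigeonhole principle, one more sock lands in a colour already at 7, so 39 draws are enough and 38 are not.

39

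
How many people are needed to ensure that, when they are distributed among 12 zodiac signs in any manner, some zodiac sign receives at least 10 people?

With 108 people one could put exactly 9 in each of the 12 zodiac signs, and no zodiac sign would reach 10.
By the pigeonhole principle, one more person must land in a zodiac sign that already has 9, giving it 10.
So 12 × 9 + 1 = 109 people are required.

109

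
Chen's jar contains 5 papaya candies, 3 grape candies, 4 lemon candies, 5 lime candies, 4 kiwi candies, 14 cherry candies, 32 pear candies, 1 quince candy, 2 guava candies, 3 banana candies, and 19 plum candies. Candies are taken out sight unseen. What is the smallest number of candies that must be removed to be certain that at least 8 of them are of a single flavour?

The 11 flavours are the holes; the candies drawn are the pigeons.
To avoid 8 of any one flavour, the worst case takes at most 7 of each flavour, or every candy of a flavour that has fewer than 7.
That gives 5 + 3 + 4 + 5 + 4 + 7 + 7 + 1 + 2 + 3 + 7 = 48 candies with no flavour reaching 8.
The next candy forces some flavour to 8, so 48 + 1 = 49.

49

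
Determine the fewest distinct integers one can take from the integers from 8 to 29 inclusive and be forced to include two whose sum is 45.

16

Two chosen integers sum to 45 exactly when both halves of some pair {x, 45−x} with 16 ≤ x ≤ 45−x ≤ 29 are chosen — 7 such pairs.
The remaining 8 elements (those with no distinct partner in range) can never complete a 45-sum, so the worst case takes all of them and one from each pair: 8 + 7 = 15.
By the pigeonhole principle, the 16th integer has to be the second member of some pair, so 15 + 1 = 16.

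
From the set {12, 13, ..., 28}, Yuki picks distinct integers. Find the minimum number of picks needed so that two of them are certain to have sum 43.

11

A set avoiding the sum 43 can contain at most one of each pair {x, 43−x}, plus the 3 elements whose complement lies outside the range.
The integers 12, …, 21 (10 of them) are such a set: any two sum to at least 12+13 = 25 and at most 20+21 = 41 < 43.
Pigeonhole: any 11th integer completes one of the 7 pairs, so 11 choices force a sum of 43.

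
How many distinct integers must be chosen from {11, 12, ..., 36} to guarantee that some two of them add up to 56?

Group the elements by complementary pair {x, 56−x}: {20,36}, {21,35}, {22,34}, …, giving 8 two-element pairs; the single value 28 (it cannot pair with itself since the integers are distinct); and 9 integers whose partner 56−x falls outside [11,36].
Treating each of those 18 groups as a pigeonhole, one can pick one integer per group — 18 integers — with no two summing to 56.
The 19th integer lands in an occupied pair, forcing a sum of 56.

19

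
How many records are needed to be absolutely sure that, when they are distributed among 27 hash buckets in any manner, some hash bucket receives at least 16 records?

With 405 records one could put exactly 15 in each of the 27 hash buckets, and no hash bucket would reach 16.
One more record must land in a hash bucket that already has 15, giving it 16.
So 27 × 15 + 1 = 406 records are required.

406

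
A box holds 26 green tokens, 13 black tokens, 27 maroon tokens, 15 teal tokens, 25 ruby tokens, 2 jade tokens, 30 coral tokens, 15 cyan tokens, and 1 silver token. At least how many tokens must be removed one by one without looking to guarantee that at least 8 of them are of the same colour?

An adversary could hand out at most 7 tokens per colour (jade, silver run out sooner): 7 + 7 + 7 + 7 + 7 + 2 + 7 + 7 + 1 = 52 tokens and still no colour has 8.
One more token lands in a colour already at 7, so 53 draws are enough and 52 are not.

53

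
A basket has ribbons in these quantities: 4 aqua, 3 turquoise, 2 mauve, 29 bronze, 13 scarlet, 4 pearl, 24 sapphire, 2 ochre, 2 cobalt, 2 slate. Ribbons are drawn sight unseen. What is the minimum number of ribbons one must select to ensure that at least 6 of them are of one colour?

By pigeonhole, the 10 colours are the holes; the ribbons drawn are the pigeons.
To avoid 6 of any one colour, the worst case takes at most 5 of each colour, or every ribbon of a colour that has fewer than 5.
That gives 4 + 3 + 2 + 5 + 5 + 4 + 5 + 2 + 2 + 2 = 34 ribbons with no colour reaching 6.
The next ribbon forces some colour to 6, so 34 + 1 = 35.

35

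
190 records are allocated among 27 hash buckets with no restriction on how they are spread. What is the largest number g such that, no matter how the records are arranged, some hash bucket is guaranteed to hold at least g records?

8

By the pigeonhole principle, the 27 hash buckets are the holes and the 190 records are the pigeons.
If every hash bucket held at most 7 records, the total would be at most 27 × 7 = 189, which is less than 190.
So some hash bucket holds at least ⌈190/27⌉ = 8 records.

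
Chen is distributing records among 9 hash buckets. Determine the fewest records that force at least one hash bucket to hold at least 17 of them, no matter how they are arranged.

With 144 records one could put exactly 16 in each of the 9 hash buckets, and no hash bucket would reach 17.
By the pigeonhole principle, one more record must land in a hash bucket that already has 16, giving it 17.
So 9 × 16 + 1 = 145 records are required.

145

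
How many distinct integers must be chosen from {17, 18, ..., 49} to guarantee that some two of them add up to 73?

21

Group the elements by complementary pair {x, 73−x}: {24,49}, {25,48}, {26,47}, …, giving 13 two-element pairs and 7 integers whose partner 73−x falls outside [17,49].
Treating each of those 20 groups as a pigeonhole, one can pick one integer per group — 20 integers — with no two summing to 73.
The 21st integer lands in an occupied pair, forcing a sum of 73.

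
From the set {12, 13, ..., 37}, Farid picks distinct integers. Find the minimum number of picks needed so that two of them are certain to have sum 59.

Two chosen integers sum to 59 exactly when both halves of some pair {x, 59−x} with 22 ≤ x ≤ 59−x ≤ 37 are chosen — 8 such pairs.
The remaining 10 elements (those with no distinct partner in range) can never complete a 59-sum, so the worst case takes all of them and one from each pair: 10 + 8 = 18.
Pigeonhole: the 19th integer has to be the second member of some pair, so 18 + 1 = 19.

19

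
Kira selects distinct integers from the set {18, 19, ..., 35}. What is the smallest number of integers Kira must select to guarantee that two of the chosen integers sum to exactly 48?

13

Group the elements by complementary pair {x, 48−x}: {18,30}, {19,29}, {20,28}, …, giving 6 two-element pairs, the single value 24 (it cannot pair with itself since the integers are distinct), and 5 integers whose partner 48−x falls outside [18,35].
By the pigeonhole principle, treating each of those 12 groups as a pigeonhole, one can pick one integer per group — 12 integers — with no two summing to 48.
The 13th integer lands in an occupied pair, forcing a sum of 48.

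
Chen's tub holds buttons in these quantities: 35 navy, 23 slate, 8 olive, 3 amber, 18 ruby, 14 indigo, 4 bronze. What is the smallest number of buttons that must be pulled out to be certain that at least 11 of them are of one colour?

56

By the pigeonhole principle, the 7 colours are the holes; the buttons drawn are the pigeons.
To avoid 11 of any one colour, the worst case takes at most 10 of each colour, or every button of a colour that has fewer than 10.
That gives 10 + 10 + 8 + 3 + 10 + 10 + 4 = 55 buttons with no colour reaching 11.
The next button forces some colour to 11, so 55 + 1 = 56.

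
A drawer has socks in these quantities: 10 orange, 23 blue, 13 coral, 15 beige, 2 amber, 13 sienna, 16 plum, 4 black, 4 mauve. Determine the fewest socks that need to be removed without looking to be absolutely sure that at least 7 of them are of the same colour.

Pigeonhole: put each drawn sock into a box by colour. The largest draw with every box below 7 takes min(count, 6) from each colour; colours with fewer than 6 contribute all they have.
Σ min(cᵢ, 6) = 6 + 6 + 6 + 6 + 2 + 6 + 6 + 4 + 4 = 46.
Draw number 46 + 1 = 47 must push one box to 7.

47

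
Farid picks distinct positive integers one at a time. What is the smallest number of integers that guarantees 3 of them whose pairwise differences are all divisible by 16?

33

Integers whose pairwise differences are multiples of 16 are exactly those sharing a remainder mod 16. The 16 residue classes mod 16 are the pigeonholes.
With 32 integers one could put 2 in each residue class and have no class reach 3.
The 33rd integer pushes some class to 3, so 16·2 + 1 = 33.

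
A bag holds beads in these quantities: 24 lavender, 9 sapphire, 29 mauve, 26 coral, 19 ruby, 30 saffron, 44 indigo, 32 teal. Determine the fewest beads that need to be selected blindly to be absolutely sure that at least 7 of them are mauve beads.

In the worst case for collecting mauve beads, every non-mauve bead comes out first.
There are 24 + 9 + 26 + 19 + 30 + 44 + 32 = 184 non-mauve beads altogether.
After those, each further bead must be mauve, so 184 + 7 = 191 draws guarantee 7 mauve beads.

191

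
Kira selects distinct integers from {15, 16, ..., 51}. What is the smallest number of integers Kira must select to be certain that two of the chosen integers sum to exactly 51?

Two chosen integers sum to 51 exactly when both halves of some pair {x, 51−x} with 15 ≤ x ≤ 51−x ≤ 36 are chosen — 11 such pairs.
The remaining 15 elements (those with no distinct partner in range) can never complete a 51-sum, so the worst case takes all of them and one from each pair: 15 + 11 = 26.
The 27th integer has to be the second member of some pair, so 26 + 1 = 27.

27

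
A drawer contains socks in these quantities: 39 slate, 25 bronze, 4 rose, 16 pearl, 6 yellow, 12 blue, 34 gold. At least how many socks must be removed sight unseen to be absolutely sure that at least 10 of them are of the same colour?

By the pigeonhole principle, put each drawn sock into a box by colour. The largest draw with every box below 10 takes min(count, 9) from each colour; colours with fewer than 9 contribute all they have.
Σ min(cᵢ, 9) = 9 + 9 + 4 + 9 + 6 + 9 + 9 = 55.
Draw number 55 + 1 = 56 must push one box to 10.

56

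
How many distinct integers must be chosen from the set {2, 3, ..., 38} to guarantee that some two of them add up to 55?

Group the elements by complementary pair {x, 55−x}: {17,38}, {18,37}, {19,36}, …, giving 11 two-element pairs and 15 integers whose partner 55−x falls outside [2,38].
Treating each of those 26 groups as a pigeonhole, one can pick one integer per group — 26 integers — with no two summing to 55.
The 27th integer lands in an occupied pair, forcing a sum of 55.

27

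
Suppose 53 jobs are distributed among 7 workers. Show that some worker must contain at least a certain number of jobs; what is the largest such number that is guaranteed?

Pigeonhole: the 7 workers are the holes and the 53 jobs are the pigeons.
If every worker held at most 7 jobs, the total would be at most 7 × 7 = 49, which is less than 53.
So some worker holds at least ⌈53/7⌉ = 8 jobs.

8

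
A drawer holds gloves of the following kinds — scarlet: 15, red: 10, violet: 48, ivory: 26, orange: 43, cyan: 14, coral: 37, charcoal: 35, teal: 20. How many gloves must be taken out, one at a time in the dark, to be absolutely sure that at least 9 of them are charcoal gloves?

In the worst case for collecting charcoal gloves, every non-charcoal glove comes out first.
There are 15 + 10 + 48 + 26 + 43 + 14 + 37 + 20 = 213 non-charcoal gloves altogether.
After those, each further glove must be charcoal, so 213 + 9 = 222 draws guarantee 9 charcoal gloves.

222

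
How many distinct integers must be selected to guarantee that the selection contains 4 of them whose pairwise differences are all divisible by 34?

Integers whose pairwise differences are multiples of 34 are exactly those sharing a remainder mod 34. By pigeonhole, the 34 residue classes mod 34 are the pigeonholes.
With 102 integers one could put 3 in each residue class and have no class reach 4.
The 103rd integer pushes some class to 4, so 34·3 + 1 = 103.

103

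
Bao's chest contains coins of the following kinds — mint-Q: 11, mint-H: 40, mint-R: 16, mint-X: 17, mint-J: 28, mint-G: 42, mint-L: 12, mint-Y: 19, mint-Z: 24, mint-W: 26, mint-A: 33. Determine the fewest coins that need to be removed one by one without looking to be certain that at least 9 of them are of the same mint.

Put each drawn coin into a box by mint. The largest draw with every box below 9 takes min(count, 8) from each mint.
Σ min(cᵢ, 8) = 8 + 8 + 8 + 8 + 8 + 8 + 8 + 8 + 8 + 8 + 8 = 88.
Draw number 88 + 1 = 89 must push one box to 9.

89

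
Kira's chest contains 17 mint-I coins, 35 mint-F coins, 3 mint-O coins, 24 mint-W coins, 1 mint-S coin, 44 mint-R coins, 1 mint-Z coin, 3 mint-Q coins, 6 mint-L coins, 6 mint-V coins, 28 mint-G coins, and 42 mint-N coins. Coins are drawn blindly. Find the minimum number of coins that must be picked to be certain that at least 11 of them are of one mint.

81

By the pigeonhole principle, put each drawn coin into a box by mint. The largest draw with every box below 11 takes min(count, 10) from each mint; mints with fewer than 10 contribute all they have.
Σ min(cᵢ, 10) = 10 + 10 + 3 + 10 + 1 + 10 + 1 + 3 + 6 + 6 + 10 + 10 = 80.
Draw number 80 + 1 = 81 must push one box to 11.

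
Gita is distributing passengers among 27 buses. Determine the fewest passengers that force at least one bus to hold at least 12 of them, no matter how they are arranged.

298

With 297 passengers one could put exactly 11 in each of the 27 buses, and no bus would reach 12.
By pigeonhole, one more passenger must land in a bus that already has 11, giving it 12.
So 27 × 11 + 1 = 298 passengers are required.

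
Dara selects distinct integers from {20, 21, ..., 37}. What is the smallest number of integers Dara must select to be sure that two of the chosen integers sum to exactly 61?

Two chosen integers sum to 61 exactly when both halves of some pair {x, 61−x} with 24 ≤ x ≤ 61−x ≤ 37 are chosen — 7 such pairs.
The remaining 4 elements (those with no distinct partner in range) can never complete a 61-sum, so the worst case takes all of them and one from each pair: 4 + 7 = 11.
By pigeonhole, the 12th integer has to be the second member of some pair, so 11 + 1 = 12.

12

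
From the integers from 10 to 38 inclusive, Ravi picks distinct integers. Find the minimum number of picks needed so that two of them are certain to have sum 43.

18

Group the elements by complementary pair {x, 43−x}: {10,33}, {11,32}, {12,31}, …, giving 12 two-element pairs and 5 integers whose partner 43−x falls outside [10,38].
Pigeonhole: treating each of those 17 groups as a pigeonhole, one can pick one integer per group — 17 integers — with no two summing to 43.
The 18th integer lands in an occupied pair, forcing a sum of 43.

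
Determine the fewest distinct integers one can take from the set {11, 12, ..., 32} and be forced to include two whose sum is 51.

16

A set avoiding the sum 51 can contain at most one of each pair {x, 51−x}, plus the 8 elements whose complement lies outside the range.
The integers 11, …, 25 (15 of them) are such a set: any two sum to at least 11+12 = 23 and at most 24+25 = 49 < 51.
By the pigeonhole principle, any 16th integer completes one of the 7 pairs, so 16 choices force a sum of 51.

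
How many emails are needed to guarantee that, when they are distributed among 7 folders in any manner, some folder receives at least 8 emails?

With 49 emails one could put exactly 7 in each of the 7 folders, and no folder would reach 8.
Pigeonhole: one more email must land in a folder that already has 7, giving it 8.
So 7 × 7 + 1 = 50 emails are required.

50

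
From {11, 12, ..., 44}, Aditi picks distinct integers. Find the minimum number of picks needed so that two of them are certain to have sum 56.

Group the elements by complementary pair {x, 56−x}: {12,44}, {13,43}, {14,42}, …, giving 16 two-element pairs, the single value 28 (it cannot pair with itself since the integers are distinct), and 1 integer whose partner 56−x falls outside [11,44].
By pigeonhole, treating each of those 18 groups as a pigeonhole, one can pick one integer per group — 18 integers — with no two summing to 56.
The 19th integer lands in an occupied pair, forcing a sum of 56.

19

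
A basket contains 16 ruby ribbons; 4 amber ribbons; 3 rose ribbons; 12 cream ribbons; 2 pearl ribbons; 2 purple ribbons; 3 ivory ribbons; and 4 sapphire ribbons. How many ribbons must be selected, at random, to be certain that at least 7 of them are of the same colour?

31

An adversary could hand out at most 6 ribbons per colour (6 colours run out sooner): 6 + 4 + 3 + 6 + 2 + 2 + 3 + 4 = 30 ribbons and still no colour has 7.
By the pigeonhole principle, one more ribbon lands in a colour already at 6, so 31 draws are enough and 30 are not.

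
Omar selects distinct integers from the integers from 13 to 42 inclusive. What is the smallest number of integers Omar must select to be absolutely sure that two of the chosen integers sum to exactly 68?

23

A set avoiding the sum 68 can contain at most one of each pair {x, 68−x}, plus the 14 elements whose complement lies outside the range or equal to its own complement.
The integers 13, …, 34 (22 of them) are such a set: any two sum to at least 13+14 = 27 and at most 33+34 = 67 < 68.
Any 23rd integer completes one of the 8 pairs, so 23 choices force a sum of 68.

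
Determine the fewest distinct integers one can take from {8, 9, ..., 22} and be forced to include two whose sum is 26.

11

Group the elements by complementary pair {x, 26−x}: {8,18}, {9,17}, {10,16}, …, giving 5 two-element pairs, the single value 13 (it cannot pair with itself since the integers are distinct), and 4 integers whose partner 26−x falls outside [8,22].
By pigeonhole, treating each of those 10 groups as a pigeonhole, one can pick one integer per group — 10 integers — with no two summing to 26.
The 11th integer lands in an occupied pair, forcing a sum of 26.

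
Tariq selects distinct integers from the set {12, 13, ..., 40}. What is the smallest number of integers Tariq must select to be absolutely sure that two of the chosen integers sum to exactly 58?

A set avoiding the sum 58 can contain at most one of each pair {x, 58−x}, plus the 7 elements whose complement lies outside the range or equal to its own complement.
The integers 12, …, 29 (18 of them) are such a set: any two sum to at least 12+13 = 25 and at most 28+29 = 57 < 58.
By the pigeonhole principle, any 19th integer completes one of the 11 pairs, so 19 choices force a sum of 58.

19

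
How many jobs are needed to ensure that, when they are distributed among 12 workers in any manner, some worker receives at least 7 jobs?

73

With 72 jobs one could put exactly 6 in each of the 12 workers, and no worker would reach 7.
One more job must land in a worker that already has 6, giving it 7.
So 12 × 6 + 1 = 73 jobs are required.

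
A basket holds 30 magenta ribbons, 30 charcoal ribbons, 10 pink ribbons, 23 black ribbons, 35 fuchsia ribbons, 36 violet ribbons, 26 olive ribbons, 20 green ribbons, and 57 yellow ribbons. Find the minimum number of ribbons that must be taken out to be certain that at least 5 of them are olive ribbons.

246

In the worst case for collecting olive ribbons, every non-olive ribbon comes out first.
There are 30 + 30 + 10 + 23 + 35 + 36 + 20 + 57 = 241 non-olive ribbons altogether.
After those, each further ribbon must be olive, so 241 + 5 = 246 draws guarantee 5 olive ribbons.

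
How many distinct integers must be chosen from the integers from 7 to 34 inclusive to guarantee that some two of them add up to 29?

Group the elements by complementary pair {x, 29−x}: {7,22}, {8,21}, {9,20}, …, giving 8 two-element pairs and 12 integers whose partner 29−x falls outside [7,34].
By the pigeonhole principle, treating each of those 20 groups as a pigeonhole, one can pick one integer per group — 20 integers — with no two summing to 29.
The 21st integer lands in an occupied pair, forcing a sum of 29.

21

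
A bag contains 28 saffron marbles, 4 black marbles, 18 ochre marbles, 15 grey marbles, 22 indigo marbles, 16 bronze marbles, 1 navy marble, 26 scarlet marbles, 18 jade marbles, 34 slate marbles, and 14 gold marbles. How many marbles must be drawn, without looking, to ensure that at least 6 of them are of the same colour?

51

An adversary could hand out at most 5 marbles per colour (black, navy run out sooner): 5 + 4 + 5 + 5 + 5 + 5 + 1 + 5 + 5 + 5 + 5 = 50 marbles and still no colour has 6.
By pigeonhole, one more marble lands in a colour already at 5, so 51 draws are enough and 50 are not.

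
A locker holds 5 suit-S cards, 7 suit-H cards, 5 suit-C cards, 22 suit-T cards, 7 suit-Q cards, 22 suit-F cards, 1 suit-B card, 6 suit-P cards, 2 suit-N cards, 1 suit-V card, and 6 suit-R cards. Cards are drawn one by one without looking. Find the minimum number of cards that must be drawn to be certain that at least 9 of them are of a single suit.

57

An adversary could hand out at most 8 cards per suit (9 suits run out sooner): 5 + 7 + 5 + 8 + 7 + 8 + 1 + 6 + 2 + 1 + 6 = 56 cards and still no suit has 9.
One more card lands in a suit already at 8, so 57 draws are enough and 56 are not.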